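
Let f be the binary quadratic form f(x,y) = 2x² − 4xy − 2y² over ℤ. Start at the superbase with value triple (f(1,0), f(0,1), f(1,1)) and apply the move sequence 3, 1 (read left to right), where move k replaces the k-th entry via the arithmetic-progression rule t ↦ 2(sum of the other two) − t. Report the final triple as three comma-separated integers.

start (2,-2,-4) = (f(1,0),f(0,1),f(1,1))
replace slot 3: 2·(2+(-2)) − (-4) = 4 → (2,-2,4)
replace slot 1: 2·((-2)+4) − 2 = 2 → (2,-2,4)

2,-2,4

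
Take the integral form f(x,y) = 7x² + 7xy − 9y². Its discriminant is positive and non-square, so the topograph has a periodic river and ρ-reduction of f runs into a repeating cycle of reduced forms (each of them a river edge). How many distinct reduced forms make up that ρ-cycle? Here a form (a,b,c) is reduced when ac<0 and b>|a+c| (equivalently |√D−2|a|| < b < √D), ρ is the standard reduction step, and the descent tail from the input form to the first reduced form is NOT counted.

D = 301, ⌊√D⌋ = 17
river: ρ → (-9,11,5)
river: ρ → (5,9,-11)
river: ρ → (-11,13,3)
river: ρ → (3,17,-1)
river: ρ → (-1,17,3)
river: ρ → (3,13,-11)
river: ρ → (-11,9,5)
river: ρ → (5,11,-9)
river: ρ → (-9,7,7)
river: ρ → (7,7,-9)
ρ-cycle length = 10 (tail of 0 descent steps not counted)

10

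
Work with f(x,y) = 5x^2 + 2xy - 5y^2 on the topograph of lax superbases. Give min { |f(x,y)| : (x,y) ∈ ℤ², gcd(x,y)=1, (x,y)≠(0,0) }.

river: ρ → (-5,8,2)
river: ρ → (2,8,-5)
river: ρ → (-5,2,5)
river: ρ → (5,8,-2)
river: ρ → (-2,8,5)
river: ρ → (5,2,-5)
closes: descent 0, river 6
min |a| on river = 2

2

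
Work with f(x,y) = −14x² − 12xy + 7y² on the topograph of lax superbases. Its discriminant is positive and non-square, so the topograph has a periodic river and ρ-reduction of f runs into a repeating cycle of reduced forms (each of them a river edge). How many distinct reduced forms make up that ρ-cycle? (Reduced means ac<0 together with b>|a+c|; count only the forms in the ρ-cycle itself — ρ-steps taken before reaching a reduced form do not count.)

D = 536, ⌊√D⌋ = 23
descent: ρ → (7,12,-14)  [lands on river]
river: ρ → (-14,16,5)
river: ρ → (5,14,-17)
river: ρ → (-17,20,2)
river: ρ → (2,20,-17)
river: ρ → (-17,14,5)
river: ρ → (5,16,-14)
river: ρ → (-14,12,7)
river: ρ → (7,16,-10)
river: ρ → (-10,4,13)
river: ρ → (13,22,-1)
river: ρ → (-1,22,13)
river: ρ → (13,4,-10)
river: ρ → (-10,16,7)
ρ-cycle length = 14 (tail of 1 descent step not counted)

14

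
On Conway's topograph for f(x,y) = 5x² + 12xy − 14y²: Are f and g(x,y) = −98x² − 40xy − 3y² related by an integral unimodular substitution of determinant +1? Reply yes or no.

D₁ = 424, D₂ = 424
river cycle of f (length 14): (-14, 16, 3), (3, 20, -2), (-2, 20, 3), (3, 16, -14), (-14, 12, 5), (5, 18, -5), (-5, 12, 14), (14, 16, -3), (-3, 20, 2), (2, 20, -3), … (4 more)
river cycle of g (length 14): (-3, 16, 14), (14, 12, -5), (-5, 18, 5), (5, 12, -14), (-14, 16, 3), (3, 20, -2), (-2, 20, 3), (3, 16, -14), (-14, 12, 5), (5, 18, -5), … (4 more)
cycles coincide ⇒ equivalent

yes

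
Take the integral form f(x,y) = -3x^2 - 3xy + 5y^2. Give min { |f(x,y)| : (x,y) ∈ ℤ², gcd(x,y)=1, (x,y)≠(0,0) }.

descent: ρ → (5,3,-3)  [lands on river]
river: ρ → (-3,3,5)
river: ρ → (5,7,-1)
river: ρ → (-1,7,5)
closes: descent 1, river 4
min |a| on river = 1

1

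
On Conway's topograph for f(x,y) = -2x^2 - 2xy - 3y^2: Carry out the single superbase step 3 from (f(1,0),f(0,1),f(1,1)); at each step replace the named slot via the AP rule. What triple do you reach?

start (-2,-3,-7) = (f(1,0),f(0,1),f(1,1))
replace slot 3: 2·((-2)+(-3)) − (-7) = -3 → (-2,-3,-3)

-2,-3,-3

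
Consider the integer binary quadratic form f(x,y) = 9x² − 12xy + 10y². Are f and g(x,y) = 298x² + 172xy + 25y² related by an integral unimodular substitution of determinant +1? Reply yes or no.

D₁ = -216, D₂ = -216
f: translate: b→6 (≡-12 mod 18), so (9,-12,10)→(9,6,7)
f: flip: (9,6,7)→(7,-6,9)
f: reduced (well bottom): (7,-6,9) with a≤c, −a<b≤a
g: flip: (298,172,25)→(25,-172,298)
g: translate: b→-22 (≡-172 mod 50), so (25,-172,298)→(25,-22,7)
g: flip: (25,-22,7)→(7,22,25)
g: translate: b→-6 (≡22 mod 14), so (7,22,25)→(7,-6,9)
g: reduced (well bottom): (7,-6,9) with a≤c, −a<b≤a
reduced forms (7, -6, 9) vs (7, -6, 9) ⇒ equivalent

yes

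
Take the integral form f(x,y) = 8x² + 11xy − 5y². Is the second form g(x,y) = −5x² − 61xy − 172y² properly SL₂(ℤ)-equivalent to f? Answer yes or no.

D₁ = 281, D₂ = 281
river cycle of f (length 30): (-5, 9, 10), (10, 11, -4), (-4, 13, 7), (7, 15, -2), (-2, 13, 14), (14, 15, -1), (-1, 15, 14), (14, 13, -2), (-2, 15, 7), (7, 13, -4), … (20 more)
river cycle of g (length 30): (-5, 9, 10), (10, 11, -4), (-4, 13, 7), (7, 15, -2), (-2, 13, 14), (14, 15, -1), (-1, 15, 14), (14, 13, -2), (-2, 15, 7), (7, 13, -4), … (20 more)
cycles coincide ⇒ equivalent

yes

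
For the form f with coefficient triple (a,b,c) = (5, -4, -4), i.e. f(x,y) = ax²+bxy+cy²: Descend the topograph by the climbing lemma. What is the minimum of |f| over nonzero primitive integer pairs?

descent: ρ → (-4,4,5)  [lands on river]
river: ρ → (5,6,-3)
river: ρ → (-3,6,5)
river: ρ → (5,4,-4)
closes: descent 1, river 4
min |a| on river = 3

3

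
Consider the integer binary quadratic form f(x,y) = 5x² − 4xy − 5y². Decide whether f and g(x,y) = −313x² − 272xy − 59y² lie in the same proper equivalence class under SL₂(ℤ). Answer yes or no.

D₁ = 116, D₂ = 116
river cycle of f (length 10): (-5, 4, 5), (5, 6, -4), (-4, 10, 1), (1, 10, -4), (-4, 6, 5), (5, 4, -5), (-5, 6, 4), (4, 10, -1), (-1, 10, 4), (4, 6, -5)
river cycle of g (length 10): (-5, 4, 5), (5, 6, -4), (-4, 10, 1), (1, 10, -4), (-4, 6, 5), (5, 4, -5), (-5, 6, 4), (4, 10, -1), (-1, 10, 4), (4, 6, -5)
cycles coincide ⇒ equivalent

yes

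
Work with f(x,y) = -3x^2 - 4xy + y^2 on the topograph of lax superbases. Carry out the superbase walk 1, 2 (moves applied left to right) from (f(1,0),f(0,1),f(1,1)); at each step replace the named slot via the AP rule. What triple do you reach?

start (-3,1,-6) = (f(1,0),f(0,1),f(1,1))
replace slot 1: 2·(1+(-6)) − (-3) = -7 → (-7,1,-6)
replace slot 2: 2·((-7)+(-6)) − 1 = -27 → (-7,-27,-6)

-7,-27,-6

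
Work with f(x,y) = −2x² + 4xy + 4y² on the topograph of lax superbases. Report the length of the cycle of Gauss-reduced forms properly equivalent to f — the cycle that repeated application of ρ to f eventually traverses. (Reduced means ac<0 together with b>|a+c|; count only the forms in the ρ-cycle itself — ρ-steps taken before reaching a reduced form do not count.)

D = 48, ⌊√D⌋ = 6
river: ρ → (4,4,-2)
river: ρ → (-2,4,4)
ρ-cycle length = 2 (tail of 0 descent steps not counted)

2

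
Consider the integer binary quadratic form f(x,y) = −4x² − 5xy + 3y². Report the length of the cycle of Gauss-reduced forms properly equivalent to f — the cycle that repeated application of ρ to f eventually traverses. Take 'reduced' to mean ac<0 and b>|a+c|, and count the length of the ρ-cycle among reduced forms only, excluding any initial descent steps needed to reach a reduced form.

D = 73, ⌊√D⌋ = 8
descent: ρ → (3,5,-4)  [lands on river]
river: ρ → (-4,3,4)
river: ρ → (4,5,-3)
river: ρ → (-3,7,2)
river: ρ → (2,5,-6)
river: ρ → (-6,7,1)
river: ρ → (1,7,-6)
river: ρ → (-6,5,2)
river: ρ → (2,7,-3)
river: ρ → (-3,5,4)
river: ρ → (4,3,-4)
river: ρ → (-4,5,3)
river: ρ → (3,7,-2)
river: ρ → (-2,5,6)
river: ρ → (6,7,-1)
river: ρ → (-1,7,6)
river: ρ → (6,5,-2)
river: ρ → (-2,7,3)
ρ-cycle length = 18 (tail of 1 descent step not counted)

18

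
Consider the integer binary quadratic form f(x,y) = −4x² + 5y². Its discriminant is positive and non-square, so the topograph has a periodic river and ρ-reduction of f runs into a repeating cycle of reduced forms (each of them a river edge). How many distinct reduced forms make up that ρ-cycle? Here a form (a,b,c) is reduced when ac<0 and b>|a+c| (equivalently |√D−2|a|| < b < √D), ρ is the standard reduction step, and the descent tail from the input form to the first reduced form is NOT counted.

D = 80, ⌊√D⌋ = 8
descent: ρ → (5,0,-4)
descent: ρ → (-4,8,1)  [lands on river]
river: ρ → (1,8,-4)
ρ-cycle length = 2 (tail of 2 descent steps not counted)

2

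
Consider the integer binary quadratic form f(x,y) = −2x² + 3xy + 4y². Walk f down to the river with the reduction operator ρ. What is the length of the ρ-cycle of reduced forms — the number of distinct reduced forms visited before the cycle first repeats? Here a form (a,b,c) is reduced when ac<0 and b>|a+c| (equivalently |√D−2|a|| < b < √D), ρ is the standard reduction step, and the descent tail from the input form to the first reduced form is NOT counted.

D = 41, ⌊√D⌋ = 6
river: ρ → (4,5,-1)
river: ρ → (-1,5,4)
river: ρ → (4,3,-2)
river: ρ → (-2,5,2)
river: ρ → (2,3,-4)
river: ρ → (-4,5,1)
river: ρ → (1,5,-4)
river: ρ → (-4,3,2)
river: ρ → (2,5,-2)
river: ρ → (-2,3,4)
ρ-cycle length = 10 (tail of 0 descent steps not counted)

10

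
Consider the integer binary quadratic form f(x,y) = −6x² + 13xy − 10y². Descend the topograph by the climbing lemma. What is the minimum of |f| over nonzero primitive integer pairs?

translate: b→-1 (≡-13 mod 12), so (6,-13,10)→(6,-1,3)
flip: (6,-1,3)→(3,1,6)
reduced (well bottom): (3,1,6) with a≤c, −a<b≤a
well minimum |f| = |-3| = 3 (negative-definite)

3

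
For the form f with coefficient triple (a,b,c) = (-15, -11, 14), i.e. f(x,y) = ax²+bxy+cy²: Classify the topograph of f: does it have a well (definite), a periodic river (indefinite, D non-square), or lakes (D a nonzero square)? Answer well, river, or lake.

D = b²−4ac = (-11)² − 4·(-15)·14 = 961
D = 31² is a perfect square ⇒ form factors over ℤ ⇒ lakes

lake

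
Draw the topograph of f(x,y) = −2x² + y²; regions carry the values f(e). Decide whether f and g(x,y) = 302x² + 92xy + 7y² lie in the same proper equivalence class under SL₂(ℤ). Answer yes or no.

D₁ = 8, D₂ = 8
river cycle of f (length 2): (1, 2, -1), (-1, 2, 1)
river cycle of g (length 2): (1, 2, -1), (-1, 2, 1)
cycles coincide ⇒ equivalent

yes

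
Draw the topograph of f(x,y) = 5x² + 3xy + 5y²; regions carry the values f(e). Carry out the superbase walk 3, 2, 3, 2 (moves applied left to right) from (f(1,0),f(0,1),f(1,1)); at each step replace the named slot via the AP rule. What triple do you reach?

start (5,5,13) = (f(1,0),f(0,1),f(1,1))
replace slot 3: 2·(5+5) − 13 = 7 → (5,5,7)
replace slot 2: 2·(5+7) − 5 = 19 → (5,19,7)
replace slot 3: 2·(5+19) − 7 = 41 → (5,19,41)
replace slot 2: 2·(5+41) − 19 = 73 → (5,73,41)

5,73,41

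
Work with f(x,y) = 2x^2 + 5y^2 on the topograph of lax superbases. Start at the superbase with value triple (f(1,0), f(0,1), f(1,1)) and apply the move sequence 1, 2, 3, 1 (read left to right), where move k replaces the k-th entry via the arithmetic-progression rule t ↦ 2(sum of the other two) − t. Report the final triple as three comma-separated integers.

start (2,5,7) = (f(1,0),f(0,1),f(1,1))
replace slot 1: 2·(5+7) − 2 = 22 → (22,5,7)
replace slot 2: 2·(22+7) − 5 = 53 → (22,53,7)
replace slot 3: 2·(22+53) − 7 = 143 → (22,53,143)
replace slot 1: 2·(53+143) − 22 = 370 → (370,53,143)

370,53,143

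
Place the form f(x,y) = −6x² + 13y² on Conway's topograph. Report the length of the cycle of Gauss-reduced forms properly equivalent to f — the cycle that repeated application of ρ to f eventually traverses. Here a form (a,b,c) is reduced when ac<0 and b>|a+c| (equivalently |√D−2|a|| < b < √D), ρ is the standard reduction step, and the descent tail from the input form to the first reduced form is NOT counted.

D = 312, ⌊√D⌋ = 17
descent: ρ → (13,0,-6)
descent: ρ → (-6,12,7)  [lands on river]
river: ρ → (7,16,-2)
river: ρ → (-2,16,7)
river: ρ → (7,12,-6)
ρ-cycle length = 4 (tail of 2 descent steps not counted)

4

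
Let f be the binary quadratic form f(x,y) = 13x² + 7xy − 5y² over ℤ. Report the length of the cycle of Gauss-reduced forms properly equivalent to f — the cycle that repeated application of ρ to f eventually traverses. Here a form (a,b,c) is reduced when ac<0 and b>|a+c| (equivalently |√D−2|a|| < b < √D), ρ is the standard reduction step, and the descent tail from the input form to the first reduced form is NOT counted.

D = 309, ⌊√D⌋ = 17
descent: ρ → (-5,13,7)  [lands on river]
river: ρ → (7,15,-3)
river: ρ → (-3,15,7)
river: ρ → (7,13,-5)
river: ρ → (-5,17,1)
river: ρ → (1,17,-5)
ρ-cycle length = 6 (tail of 1 descent step not counted)

6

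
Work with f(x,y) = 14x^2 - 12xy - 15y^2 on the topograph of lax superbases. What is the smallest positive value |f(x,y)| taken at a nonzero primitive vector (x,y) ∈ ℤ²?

descent: ρ → (-15,12,14)  [lands on river]
river: ρ → (14,16,-13)
river: ρ → (-13,10,17)
river: ρ → (17,24,-6)
river: ρ → (-6,24,17)
river: ρ → (17,10,-13)
river: ρ → (-13,16,14)
river: ρ → (14,12,-15)
river: ρ → (-15,18,11)
river: ρ → (11,26,-7)
river: ρ → (-7,30,3)
river: ρ → (3,30,-7)
river: ρ → (-7,26,11)
river: ρ → (11,18,-15)
closes: descent 1, river 14
min |a| on river = 3

3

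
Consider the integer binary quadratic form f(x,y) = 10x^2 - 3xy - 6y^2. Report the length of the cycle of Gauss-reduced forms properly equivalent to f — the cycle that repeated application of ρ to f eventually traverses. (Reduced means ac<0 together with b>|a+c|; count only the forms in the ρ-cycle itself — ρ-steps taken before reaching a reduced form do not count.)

D = 249, ⌊√D⌋ = 15
descent: ρ → (-6,15,1)  [lands on river]
river: ρ → (1,15,-6)
river: ρ → (-6,9,7)
river: ρ → (7,5,-8)
river: ρ → (-8,11,4)
river: ρ → (4,13,-5)
river: ρ → (-5,7,10)
river: ρ → (10,13,-2)
river: ρ → (-2,15,3)
river: ρ → (3,15,-2)
river: ρ → (-2,13,10)
river: ρ → (10,7,-5)
river: ρ → (-5,13,4)
river: ρ → (4,11,-8)
river: ρ → (-8,5,7)
river: ρ → (7,9,-6)
ρ-cycle length = 16 (tail of 1 descent step not counted)

16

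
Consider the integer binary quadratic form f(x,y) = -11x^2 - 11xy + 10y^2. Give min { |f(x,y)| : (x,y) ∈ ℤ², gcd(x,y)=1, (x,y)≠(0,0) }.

descent: ρ → (10,11,-11)  [lands on river]
river: ρ → (-11,11,10)
river: ρ → (10,9,-12)
river: ρ → (-12,15,7)
river: ρ → (7,13,-14)
river: ρ → (-14,15,6)
river: ρ → (6,21,-5)
river: ρ → (-5,19,10)
river: ρ → (10,21,-3)
river: ρ → (-3,21,10)
river: ρ → (10,19,-5)
river: ρ → (-5,21,6)
river: ρ → (6,15,-14)
river: ρ → (-14,13,7)
river: ρ → (7,15,-12)
river: ρ → (-12,9,10)
closes: descent 1, river 16
min |a| on river = 3

3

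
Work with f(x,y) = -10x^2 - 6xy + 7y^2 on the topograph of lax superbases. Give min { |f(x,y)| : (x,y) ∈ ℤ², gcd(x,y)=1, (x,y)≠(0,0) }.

descent: ρ → (7,6,-10)  [lands on river]
river: ρ → (-10,14,3)
river: ρ → (3,16,-5)
river: ρ → (-5,14,6)
river: ρ → (6,10,-9)
river: ρ → (-9,8,7)
closes: descent 1, river 6
min |a| on river = 3

3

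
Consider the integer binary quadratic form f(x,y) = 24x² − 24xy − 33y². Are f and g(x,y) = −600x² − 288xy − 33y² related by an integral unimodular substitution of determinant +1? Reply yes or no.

D₁ = 3744, D₂ = 3744
river cycle of f (length 6): (-33, 24, 24), (24, 24, -33), (-33, 42, 15), (15, 48, -24), (-24, 48, 15), (15, 42, -33)
river cycle of g (length 6): (-33, 24, 24), (24, 24, -33), (-33, 42, 15), (15, 48, -24), (-24, 48, 15), (15, 42, -33)
cycles coincide ⇒ equivalent

yes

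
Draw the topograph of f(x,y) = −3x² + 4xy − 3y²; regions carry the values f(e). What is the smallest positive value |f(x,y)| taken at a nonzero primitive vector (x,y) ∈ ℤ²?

translate: b→2 (≡-4 mod 6), so (3,-4,3)→(3,2,2)
flip: (3,2,2)→(2,-2,3)
translate: b→2 (≡-2 mod 4), so (2,-2,3)→(2,2,3)
reduced (well bottom): (2,2,3) with a≤c, −a<b≤a
well minimum |f| = |-2| = 2 (negative-definite)

2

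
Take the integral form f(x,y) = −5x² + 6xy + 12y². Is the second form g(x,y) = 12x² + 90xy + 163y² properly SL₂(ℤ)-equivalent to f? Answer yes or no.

D₁ = 276, D₂ = 276
river cycle of f (length 8): (-5, 16, 1), (1, 16, -5), (-5, 14, 4), (4, 10, -11), (-11, 12, 3), (3, 12, -11), (-11, 10, 4), (4, 14, -5)
river cycle of g (length 8): (-5, 16, 1), (1, 16, -5), (-5, 14, 4), (4, 10, -11), (-11, 12, 3), (3, 12, -11), (-11, 10, 4), (4, 14, -5)
cycles coincide ⇒ equivalent

yes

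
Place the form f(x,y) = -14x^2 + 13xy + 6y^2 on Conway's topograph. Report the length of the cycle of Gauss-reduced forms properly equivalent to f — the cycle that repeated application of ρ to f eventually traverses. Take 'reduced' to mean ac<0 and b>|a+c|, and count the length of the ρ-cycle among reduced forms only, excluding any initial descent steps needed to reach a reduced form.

D = 505, ⌊√D⌋ = 22
river: ρ → (6,11,-16)
river: ρ → (-16,21,1)
river: ρ → (1,21,-16)
river: ρ → (-16,11,6)
river: ρ → (6,13,-14)
river: ρ → (-14,15,5)
river: ρ → (5,15,-14)
river: ρ → (-14,13,6)
ρ-cycle length = 8 (tail of 0 descent steps not counted)

8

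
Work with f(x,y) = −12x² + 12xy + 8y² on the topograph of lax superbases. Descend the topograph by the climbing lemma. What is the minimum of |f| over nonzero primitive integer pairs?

river: ρ → (8,20,-4)
river: ρ → (-4,20,8)
river: ρ → (8,12,-12)
river: ρ → (-12,12,8)
closes: descent 0, river 4
min |a| on river = 4

4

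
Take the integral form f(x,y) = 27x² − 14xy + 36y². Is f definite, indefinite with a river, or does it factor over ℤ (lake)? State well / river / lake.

D = b²−4ac = (-14)² − 4·27·36 = -3692
D < 0 ⇒ definite ⇒ every region one sign ⇒ single well

well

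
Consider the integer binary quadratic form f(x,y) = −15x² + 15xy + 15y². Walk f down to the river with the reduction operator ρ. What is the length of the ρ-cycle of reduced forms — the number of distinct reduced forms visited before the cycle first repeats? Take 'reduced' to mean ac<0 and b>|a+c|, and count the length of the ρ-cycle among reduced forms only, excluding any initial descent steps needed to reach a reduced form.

D = 1125, ⌊√D⌋ = 33
river: ρ → (15,15,-15)
river: ρ → (-15,15,15)
ρ-cycle length = 2 (tail of 0 descent steps not counted)

2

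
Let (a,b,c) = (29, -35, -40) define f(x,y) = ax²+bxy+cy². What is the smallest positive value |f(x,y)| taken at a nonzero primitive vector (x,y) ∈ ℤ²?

descent: ρ → (-40,35,29)  [lands on river]
river: ρ → (29,23,-46)
river: ρ → (-46,69,6)
river: ρ → (6,75,-10)
river: ρ → (-10,65,41)
river: ρ → (41,17,-34)
river: ρ → (-34,51,24)
river: ρ → (24,45,-40)
closes: descent 1, river 8
min |a| on river = 6

6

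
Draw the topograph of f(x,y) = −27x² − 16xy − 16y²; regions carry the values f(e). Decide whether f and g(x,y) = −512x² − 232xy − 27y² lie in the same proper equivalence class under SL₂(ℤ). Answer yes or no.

D₁ = -1472, D₂ = -1472
f is negative-definite; reduce −f:
−f: flip: (27,16,16)→(16,-16,27)
−f: translate: b→16 (≡-16 mod 32), so (16,-16,27)→(16,16,27)
−f: reduced (well bottom): (16,16,27) with a≤c, −a<b≤a
flip sign back: reduced form of f is (-16,-16,-27)
g is negative-definite; reduce −g:
−g: flip: (512,232,27)→(27,-232,512)
−g: translate: b→-16 (≡-232 mod 54), so (27,-232,512)→(27,-16,16)
−g: flip: (27,-16,16)→(16,16,27)
−g: reduced (well bottom): (16,16,27) with a≤c, −a<b≤a
flip sign back: reduced form of g is (-16,-16,-27)
reduced forms (-16, -16, -27) vs (-16, -16, -27) ⇒ equivalent

yes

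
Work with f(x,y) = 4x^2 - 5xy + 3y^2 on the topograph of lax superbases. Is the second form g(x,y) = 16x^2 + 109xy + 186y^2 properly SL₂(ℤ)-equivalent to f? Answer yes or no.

D₁ = -23, D₂ = -23
f: translate: b→3 (≡-5 mod 8), so (4,-5,3)→(4,3,2)
f: flip: (4,3,2)→(2,-3,4)
f: translate: b→1 (≡-3 mod 4), so (2,-3,4)→(2,1,3)
f: reduced (well bottom): (2,1,3) with a≤c, −a<b≤a
g: translate: b→13 (≡109 mod 32), so (16,109,186)→(16,13,3)
g: flip: (16,13,3)→(3,-13,16)
g: translate: b→-1 (≡-13 mod 6), so (3,-13,16)→(3,-1,2)
g: flip: (3,-1,2)→(2,1,3)
g: reduced (well bottom): (2,1,3) with a≤c, −a<b≤a
reduced forms (2, 1, 3) vs (2, 1, 3) ⇒ equivalent

yes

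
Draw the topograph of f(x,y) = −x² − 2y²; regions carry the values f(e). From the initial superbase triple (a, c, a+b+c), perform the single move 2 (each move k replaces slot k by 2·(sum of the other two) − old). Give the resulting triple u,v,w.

start (-1,-2,-3) = (f(1,0),f(0,1),f(1,1))
replace slot 2: 2·((-1)+(-3)) − (-2) = -6 → (-1,-6,-3)

-1,-6,-3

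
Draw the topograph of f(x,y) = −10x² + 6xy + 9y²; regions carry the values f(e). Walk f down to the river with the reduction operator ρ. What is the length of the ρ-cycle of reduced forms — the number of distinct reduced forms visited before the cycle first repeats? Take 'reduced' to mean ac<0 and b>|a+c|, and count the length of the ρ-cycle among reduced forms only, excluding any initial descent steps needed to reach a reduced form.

D = 396, ⌊√D⌋ = 19
river: ρ → (9,12,-7)
river: ρ → (-7,16,5)
river: ρ → (5,14,-10)
river: ρ → (-10,6,9)
ρ-cycle length = 4 (tail of 0 descent steps not counted)

4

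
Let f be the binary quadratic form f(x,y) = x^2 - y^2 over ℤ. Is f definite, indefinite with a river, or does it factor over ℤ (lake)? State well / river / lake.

D = b²−4ac = 0² − 4·1·(-1) = 4
D = 2² is a perfect square ⇒ form factors over ℤ ⇒ lakes

lake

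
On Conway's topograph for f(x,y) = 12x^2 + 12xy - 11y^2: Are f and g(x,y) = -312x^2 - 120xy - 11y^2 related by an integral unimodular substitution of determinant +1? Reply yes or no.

D₁ = 672, D₂ = 672
river cycle of f (length 6): (-11, 10, 13), (13, 16, -8), (-8, 16, 13), (13, 10, -11), (-11, 12, 12), (12, 12, -11)
river cycle of g (length 6): (-11, 10, 13), (13, 16, -8), (-8, 16, 13), (13, 10, -11), (-11, 12, 12), (12, 12, -11)
cycles coincide ⇒ equivalent

yes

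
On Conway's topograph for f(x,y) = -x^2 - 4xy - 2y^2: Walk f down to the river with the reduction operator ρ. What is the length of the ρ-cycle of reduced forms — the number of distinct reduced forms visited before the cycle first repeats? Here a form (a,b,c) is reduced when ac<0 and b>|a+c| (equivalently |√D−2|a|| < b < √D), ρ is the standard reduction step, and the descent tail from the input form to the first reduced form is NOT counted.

D = 8, ⌊√D⌋ = 2
descent: ρ → (-2,0,1)
descent: ρ → (1,2,-1)  [lands on river]
river: ρ → (-1,2,1)
ρ-cycle length = 2 (tail of 2 descent steps not counted)

2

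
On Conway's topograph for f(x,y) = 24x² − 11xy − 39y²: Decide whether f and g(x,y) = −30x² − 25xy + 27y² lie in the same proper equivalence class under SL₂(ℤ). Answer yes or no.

D₁ = 3865, D₂ = 3865
river cycle of f (length 90): (24, 37, -26), (-26, 15, 35), (35, 55, -6), (-6, 53, 44), (44, 35, -15), (-15, 55, 14), (14, 57, -11), (-11, 53, 24), (24, 43, -21), (-21, 41, 26), … (80 more)
river cycle of g (length 98): (27, 25, -30), (-30, 35, 22), (22, 53, -12), (-12, 43, 42), (42, 41, -13), (-13, 37, 48), (48, 59, -2), (-2, 61, 18), (18, 47, -23), (-23, 45, 20), … (88 more)
cycles differ ⇒ inequivalent

no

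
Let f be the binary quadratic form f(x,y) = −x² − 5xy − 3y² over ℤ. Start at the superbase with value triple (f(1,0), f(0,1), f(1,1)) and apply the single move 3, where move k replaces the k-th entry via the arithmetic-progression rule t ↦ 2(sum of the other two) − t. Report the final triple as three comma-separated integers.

start (-1,-3,-9) = (f(1,0),f(0,1),f(1,1))
replace slot 3: 2·((-1)+(-3)) − (-9) = 1 → (-1,-3,1)

-1,-3,1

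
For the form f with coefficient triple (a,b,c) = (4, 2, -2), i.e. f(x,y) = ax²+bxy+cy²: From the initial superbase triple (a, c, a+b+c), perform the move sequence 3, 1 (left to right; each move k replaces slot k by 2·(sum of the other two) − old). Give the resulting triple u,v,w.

start (4,-2,4) = (f(1,0),f(0,1),f(1,1))
replace slot 3: 2·(4+(-2)) − 4 = 0 → (4,-2,0)
replace slot 1: 2·((-2)+0) − 4 = -8 → (-8,-2,0)

-8,-2,0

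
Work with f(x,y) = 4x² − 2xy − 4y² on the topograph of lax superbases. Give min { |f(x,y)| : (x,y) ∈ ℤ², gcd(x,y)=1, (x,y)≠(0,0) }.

descent: ρ → (-4,2,4)  [lands on river]
river: ρ → (4,6,-2)
river: ρ → (-2,6,4)
river: ρ → (4,2,-4)
river: ρ → (-4,6,2)
river: ρ → (2,6,-4)
closes: descent 1, river 6
min |a| on river = 2

2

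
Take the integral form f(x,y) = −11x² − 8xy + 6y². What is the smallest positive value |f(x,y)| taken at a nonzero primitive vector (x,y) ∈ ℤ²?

descent: ρ → (6,8,-11)  [lands on river]
river: ρ → (-11,14,3)
river: ρ → (3,16,-6)
river: ρ → (-6,8,11)
river: ρ → (11,14,-3)
river: ρ → (-3,16,6)
closes: descent 1, river 6
min |a| on river = 3

3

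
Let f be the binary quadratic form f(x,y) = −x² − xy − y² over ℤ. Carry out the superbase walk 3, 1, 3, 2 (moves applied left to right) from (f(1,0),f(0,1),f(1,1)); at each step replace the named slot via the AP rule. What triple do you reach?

start (-1,-1,-3) = (f(1,0),f(0,1),f(1,1))
replace slot 3: 2·((-1)+(-1)) − (-3) = -1 → (-1,-1,-1)
replace slot 1: 2·((-1)+(-1)) − (-1) = -3 → (-3,-1,-1)
replace slot 3: 2·((-3)+(-1)) − (-1) = -7 → (-3,-1,-7)
replace slot 2: 2·((-3)+(-7)) − (-1) = -19 → (-3,-19,-7)

-3,-19,-7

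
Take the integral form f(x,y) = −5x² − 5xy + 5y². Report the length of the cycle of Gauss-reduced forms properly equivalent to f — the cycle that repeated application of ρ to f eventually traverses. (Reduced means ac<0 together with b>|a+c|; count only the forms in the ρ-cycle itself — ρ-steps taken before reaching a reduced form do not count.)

D = 125, ⌊√D⌋ = 11
descent: ρ → (5,5,-5)  [lands on river]
river: ρ → (-5,5,5)
ρ-cycle length = 2 (tail of 1 descent step not counted)

2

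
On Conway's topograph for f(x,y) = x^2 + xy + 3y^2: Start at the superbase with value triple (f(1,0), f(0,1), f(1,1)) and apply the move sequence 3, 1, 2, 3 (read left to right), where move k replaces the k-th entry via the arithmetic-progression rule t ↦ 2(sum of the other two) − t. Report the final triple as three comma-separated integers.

start (1,3,5) = (f(1,0),f(0,1),f(1,1))
replace slot 3: 2·(1+3) − 5 = 3 → (1,3,3)
replace slot 1: 2·(3+3) − 1 = 11 → (11,3,3)
replace slot 2: 2·(11+3) − 3 = 25 → (11,25,3)
replace slot 3: 2·(11+25) − 3 = 69 → (11,25,69)

11,25,69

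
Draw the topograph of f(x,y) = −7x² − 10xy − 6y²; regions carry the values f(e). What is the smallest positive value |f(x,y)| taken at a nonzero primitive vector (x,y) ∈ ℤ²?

translate: b→-4 (≡10 mod 14), so (7,10,6)→(7,-4,3)
flip: (7,-4,3)→(3,4,7)
translate: b→-2 (≡4 mod 6), so (3,4,7)→(3,-2,6)
reduced (well bottom): (3,-2,6) with a≤c, −a<b≤a
well minimum |f| = |-3| = 3 (negative-definite)

3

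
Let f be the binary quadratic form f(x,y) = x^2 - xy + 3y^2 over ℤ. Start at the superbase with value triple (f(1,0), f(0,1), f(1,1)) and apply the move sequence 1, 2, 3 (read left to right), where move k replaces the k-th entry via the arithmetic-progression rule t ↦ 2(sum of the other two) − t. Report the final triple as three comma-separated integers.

start (1,3,3) = (f(1,0),f(0,1),f(1,1))
replace slot 1: 2·(3+3) − 1 = 11 → (11,3,3)
replace slot 2: 2·(11+3) − 3 = 25 → (11,25,3)
replace slot 3: 2·(11+25) − 3 = 69 → (11,25,69)

11,25,69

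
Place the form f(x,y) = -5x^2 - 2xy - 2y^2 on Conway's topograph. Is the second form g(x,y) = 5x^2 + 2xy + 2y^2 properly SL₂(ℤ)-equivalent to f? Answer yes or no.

D₁ = -36, D₂ = -36
f is negative-definite; reduce −f:
−f: flip: (5,2,2)→(2,-2,5)
−f: translate: b→2 (≡-2 mod 4), so (2,-2,5)→(2,2,5)
−f: reduced (well bottom): (2,2,5) with a≤c, −a<b≤a
flip sign back: reduced form of f is (-2,-2,-5)
g: flip: (5,2,2)→(2,-2,5)
g: translate: b→2 (≡-2 mod 4), so (2,-2,5)→(2,2,5)
g: reduced (well bottom): (2,2,5) with a≤c, −a<b≤a
reduced forms (-2, -2, -5) vs (2, 2, 5) ⇒ inequivalent

no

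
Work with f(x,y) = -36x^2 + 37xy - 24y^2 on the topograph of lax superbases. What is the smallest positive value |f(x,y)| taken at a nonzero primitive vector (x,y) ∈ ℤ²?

translate: b→35 (≡-37 mod 72), so (36,-37,24)→(36,35,23)
flip: (36,35,23)→(23,-35,36)
translate: b→11 (≡-35 mod 46), so (23,-35,36)→(23,11,24)
reduced (well bottom): (23,11,24) with a≤c, −a<b≤a
well minimum |f| = |-23| = 23 (negative-definite)

23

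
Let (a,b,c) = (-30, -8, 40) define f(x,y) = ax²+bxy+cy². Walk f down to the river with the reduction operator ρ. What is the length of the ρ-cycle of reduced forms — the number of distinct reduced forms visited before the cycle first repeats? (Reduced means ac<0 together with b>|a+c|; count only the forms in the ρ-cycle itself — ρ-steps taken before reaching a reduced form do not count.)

D = 4864, ⌊√D⌋ = 69
descent: ρ → (40,8,-30)
descent: ρ → (-30,52,18)  [lands on river]
river: ρ → (18,56,-24)
river: ρ → (-24,40,34)
river: ρ → (34,28,-30)
river: ρ → (-30,32,32)
river: ρ → (32,32,-30)
river: ρ → (-30,28,34)
river: ρ → (34,40,-24)
river: ρ → (-24,56,18)
river: ρ → (18,52,-30)
river: ρ → (-30,68,2)
river: ρ → (2,68,-30)
ρ-cycle length = 12 (tail of 2 descent steps not counted)

12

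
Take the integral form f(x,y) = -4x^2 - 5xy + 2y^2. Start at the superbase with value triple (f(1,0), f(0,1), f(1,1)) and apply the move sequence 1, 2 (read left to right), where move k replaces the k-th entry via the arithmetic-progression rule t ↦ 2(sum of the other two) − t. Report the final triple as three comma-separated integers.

start (-4,2,-7) = (f(1,0),f(0,1),f(1,1))
replace slot 1: 2·(2+(-7)) − (-4) = -6 → (-6,2,-7)
replace slot 2: 2·((-6)+(-7)) − 2 = -28 → (-6,-28,-7)

-6,-28,-7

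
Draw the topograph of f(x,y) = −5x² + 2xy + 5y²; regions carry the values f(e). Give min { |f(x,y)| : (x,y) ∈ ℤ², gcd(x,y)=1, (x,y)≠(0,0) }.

river: ρ → (5,8,-2)
river: ρ → (-2,8,5)
river: ρ → (5,2,-5)
river: ρ → (-5,8,2)
river: ρ → (2,8,-5)
river: ρ → (-5,2,5)
closes: descent 0, river 6
min |a| on river = 2

2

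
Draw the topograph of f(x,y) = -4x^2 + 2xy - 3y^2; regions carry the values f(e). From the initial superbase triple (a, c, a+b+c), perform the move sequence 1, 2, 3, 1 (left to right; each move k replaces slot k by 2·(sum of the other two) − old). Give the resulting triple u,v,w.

start (-4,-3,-5) = (f(1,0),f(0,1),f(1,1))
replace slot 1: 2·((-3)+(-5)) − (-4) = -12 → (-12,-3,-5)
replace slot 2: 2·((-12)+(-5)) − (-3) = -31 → (-12,-31,-5)
replace slot 3: 2·((-12)+(-31)) − (-5) = -81 → (-12,-31,-81)
replace slot 1: 2·((-31)+(-81)) − (-12) = -212 → (-212,-31,-81)

-212,-31,-81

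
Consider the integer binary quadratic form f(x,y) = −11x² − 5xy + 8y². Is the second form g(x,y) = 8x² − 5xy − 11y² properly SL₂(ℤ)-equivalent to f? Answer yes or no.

D₁ = 377, D₂ = 377
river cycle of f (length 6): (8, 5, -11), (-11, 17, 2), (2, 19, -2), (-2, 17, 11), (11, 5, -8), (-8, 11, 8)
river cycle of g (length 6): (-11, 5, 8), (8, 11, -8), (-8, 5, 11), (11, 17, -2), (-2, 19, 2), (2, 17, -11)
cycles differ ⇒ inequivalent

no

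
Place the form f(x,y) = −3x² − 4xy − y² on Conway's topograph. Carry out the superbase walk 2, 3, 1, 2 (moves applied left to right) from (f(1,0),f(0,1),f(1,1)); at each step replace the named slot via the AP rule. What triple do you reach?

start (-3,-1,-8) = (f(1,0),f(0,1),f(1,1))
replace slot 2: 2·((-3)+(-8)) − (-1) = -21 → (-3,-21,-8)
replace slot 3: 2·((-3)+(-21)) − (-8) = -40 → (-3,-21,-40)
replace slot 1: 2·((-21)+(-40)) − (-3) = -119 → (-119,-21,-40)
replace slot 2: 2·((-119)+(-40)) − (-21) = -297 → (-119,-297,-40)

-119,-297,-40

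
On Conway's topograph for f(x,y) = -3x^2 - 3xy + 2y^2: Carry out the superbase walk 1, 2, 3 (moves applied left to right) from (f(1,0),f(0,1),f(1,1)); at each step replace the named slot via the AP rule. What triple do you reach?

start (-3,2,-4) = (f(1,0),f(0,1),f(1,1))
replace slot 1: 2·(2+(-4)) − (-3) = -1 → (-1,2,-4)
replace slot 2: 2·((-1)+(-4)) − 2 = -12 → (-1,-12,-4)
replace slot 3: 2·((-1)+(-12)) − (-4) = -22 → (-1,-12,-22)

-1,-12,-22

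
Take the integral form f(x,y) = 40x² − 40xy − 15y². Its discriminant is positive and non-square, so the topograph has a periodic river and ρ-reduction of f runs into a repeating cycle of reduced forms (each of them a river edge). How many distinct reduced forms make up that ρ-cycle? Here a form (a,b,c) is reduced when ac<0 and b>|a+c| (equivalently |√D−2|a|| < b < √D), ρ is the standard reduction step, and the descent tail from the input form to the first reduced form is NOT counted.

D = 4000, ⌊√D⌋ = 63
descent: ρ → (-15,40,40)  [lands on river]
river: ρ → (40,40,-15)
river: ρ → (-15,50,25)
river: ρ → (25,50,-15)
ρ-cycle length = 4 (tail of 1 descent step not counted)

4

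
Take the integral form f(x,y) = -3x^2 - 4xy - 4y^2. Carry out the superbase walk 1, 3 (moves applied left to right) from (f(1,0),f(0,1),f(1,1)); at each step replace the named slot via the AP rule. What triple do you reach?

start (-3,-4,-11) = (f(1,0),f(0,1),f(1,1))
replace slot 1: 2·((-4)+(-11)) − (-3) = -27 → (-27,-4,-11)
replace slot 3: 2·((-27)+(-4)) − (-11) = -51 → (-27,-4,-51)

-27,-4,-51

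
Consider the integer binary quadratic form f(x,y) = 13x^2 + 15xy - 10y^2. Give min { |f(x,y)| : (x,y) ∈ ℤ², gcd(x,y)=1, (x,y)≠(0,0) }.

river: ρ → (-10,25,3)
river: ρ → (3,23,-18)
river: ρ → (-18,13,8)
river: ρ → (8,19,-12)
river: ρ → (-12,5,15)
river: ρ → (15,25,-2)
river: ρ → (-2,27,2)
river: ρ → (2,25,-15)
river: ρ → (-15,5,12)
river: ρ → (12,19,-8)
river: ρ → (-8,13,18)
river: ρ → (18,23,-3)
river: ρ → (-3,25,10)
river: ρ → (10,15,-13)
river: ρ → (-13,11,12)
river: ρ → (12,13,-12)
river: ρ → (-12,11,13)
river: ρ → (13,15,-10)
closes: descent 0, river 18
min |a| on river = 2

2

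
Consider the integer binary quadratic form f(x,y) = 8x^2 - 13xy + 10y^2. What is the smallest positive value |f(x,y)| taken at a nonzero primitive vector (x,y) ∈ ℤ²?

translate: b→3 (≡-13 mod 16), so (8,-13,10)→(8,3,5)
flip: (8,3,5)→(5,-3,8)
reduced (well bottom): (5,-3,8) with a≤c, −a<b≤a
well minimum = a = 5

5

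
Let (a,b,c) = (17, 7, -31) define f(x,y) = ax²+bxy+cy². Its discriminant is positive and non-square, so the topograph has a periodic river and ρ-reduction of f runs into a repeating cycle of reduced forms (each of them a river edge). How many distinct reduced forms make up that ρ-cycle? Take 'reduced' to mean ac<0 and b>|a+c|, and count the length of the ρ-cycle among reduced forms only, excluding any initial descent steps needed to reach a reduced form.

D = 2157, ⌊√D⌋ = 46
descent: ρ → (-31,-7,17)
descent: ρ → (17,41,-7)  [lands on river]
river: ρ → (-7,43,11)
river: ρ → (11,45,-3)
river: ρ → (-3,45,11)
river: ρ → (11,43,-7)
river: ρ → (-7,41,17)
river: ρ → (17,27,-21)
river: ρ → (-21,15,23)
river: ρ → (23,31,-13)
river: ρ → (-13,21,33)
river: ρ → (33,45,-1)
river: ρ → (-1,45,33)
river: ρ → (33,21,-13)
river: ρ → (-13,31,23)
river: ρ → (23,15,-21)
river: ρ → (-21,27,17)
ρ-cycle length = 16 (tail of 2 descent steps not counted)

16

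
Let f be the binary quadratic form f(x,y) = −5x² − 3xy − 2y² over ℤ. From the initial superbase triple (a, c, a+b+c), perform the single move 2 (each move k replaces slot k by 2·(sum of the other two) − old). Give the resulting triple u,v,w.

start (-5,-2,-10) = (f(1,0),f(0,1),f(1,1))
replace slot 2: 2·((-5)+(-10)) − (-2) = -28 → (-5,-28,-10)

-5,-28,-10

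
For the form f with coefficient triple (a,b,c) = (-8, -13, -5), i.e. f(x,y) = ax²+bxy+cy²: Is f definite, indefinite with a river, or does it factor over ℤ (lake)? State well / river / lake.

D = b²−4ac = (-13)² − 4·(-8)·(-5) = 9
D = 3² is a perfect square ⇒ form factors over ℤ ⇒ lakes

lake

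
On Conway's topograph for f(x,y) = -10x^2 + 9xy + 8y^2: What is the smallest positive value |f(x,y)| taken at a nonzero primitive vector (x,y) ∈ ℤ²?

river: ρ → (8,7,-11)
river: ρ → (-11,15,4)
river: ρ → (4,17,-7)
river: ρ → (-7,11,10)
river: ρ → (10,9,-8)
river: ρ → (-8,7,11)
river: ρ → (11,15,-4)
river: ρ → (-4,17,7)
river: ρ → (7,11,-10)
river: ρ → (-10,9,8)
closes: descent 0, river 10
min |a| on river = 4

4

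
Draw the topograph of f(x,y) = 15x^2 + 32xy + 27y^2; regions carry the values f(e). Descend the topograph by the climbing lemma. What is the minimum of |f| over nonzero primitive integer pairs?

translate: b→2 (≡32 mod 30), so (15,32,27)→(15,2,10)
flip: (15,2,10)→(10,-2,15)
reduced (well bottom): (10,-2,15) with a≤c, −a<b≤a
well minimum = a = 10

10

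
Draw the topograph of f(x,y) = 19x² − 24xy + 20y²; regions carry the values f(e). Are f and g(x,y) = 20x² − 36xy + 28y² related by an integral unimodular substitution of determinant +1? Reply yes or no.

D₁ = -944, D₂ = -944
f: translate: b→14 (≡-24 mod 38), so (19,-24,20)→(19,14,15)
f: flip: (19,14,15)→(15,-14,19)
f: reduced (well bottom): (15,-14,19) with a≤c, −a<b≤a
g: translate: b→4 (≡-36 mod 40), so (20,-36,28)→(20,4,12)
g: flip: (20,4,12)→(12,-4,20)
g: reduced (well bottom): (12,-4,20) with a≤c, −a<b≤a
reduced forms (15, -14, 19) vs (12, -4, 20) ⇒ inequivalent

no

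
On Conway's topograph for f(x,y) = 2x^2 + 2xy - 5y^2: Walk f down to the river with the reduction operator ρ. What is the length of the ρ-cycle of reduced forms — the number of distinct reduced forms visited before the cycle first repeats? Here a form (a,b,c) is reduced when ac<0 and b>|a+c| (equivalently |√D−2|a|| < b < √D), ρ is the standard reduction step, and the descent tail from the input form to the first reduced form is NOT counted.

D = 44, ⌊√D⌋ = 6
descent: ρ → (-5,-2,2)
descent: ρ → (2,6,-1)  [lands on river]
river: ρ → (-1,6,2)
ρ-cycle length = 2 (tail of 2 descent steps not counted)

2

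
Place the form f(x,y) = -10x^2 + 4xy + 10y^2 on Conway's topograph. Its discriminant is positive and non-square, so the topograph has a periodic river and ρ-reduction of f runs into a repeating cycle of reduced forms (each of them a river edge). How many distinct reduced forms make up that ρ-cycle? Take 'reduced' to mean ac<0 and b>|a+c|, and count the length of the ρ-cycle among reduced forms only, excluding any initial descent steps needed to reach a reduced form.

D = 416, ⌊√D⌋ = 20
river: ρ → (10,16,-4)
river: ρ → (-4,16,10)
river: ρ → (10,4,-10)
river: ρ → (-10,16,4)
river: ρ → (4,16,-10)
river: ρ → (-10,4,10)
ρ-cycle length = 6 (tail of 0 descent steps not counted)

6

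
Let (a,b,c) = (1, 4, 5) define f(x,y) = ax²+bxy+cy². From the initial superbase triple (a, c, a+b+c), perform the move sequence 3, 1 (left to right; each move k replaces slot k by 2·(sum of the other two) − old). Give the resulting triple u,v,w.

start (1,5,10) = (f(1,0),f(0,1),f(1,1))
replace slot 3: 2·(1+5) − 10 = 2 → (1,5,2)
replace slot 1: 2·(5+2) − 1 = 13 → (13,5,2)

13,5,2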